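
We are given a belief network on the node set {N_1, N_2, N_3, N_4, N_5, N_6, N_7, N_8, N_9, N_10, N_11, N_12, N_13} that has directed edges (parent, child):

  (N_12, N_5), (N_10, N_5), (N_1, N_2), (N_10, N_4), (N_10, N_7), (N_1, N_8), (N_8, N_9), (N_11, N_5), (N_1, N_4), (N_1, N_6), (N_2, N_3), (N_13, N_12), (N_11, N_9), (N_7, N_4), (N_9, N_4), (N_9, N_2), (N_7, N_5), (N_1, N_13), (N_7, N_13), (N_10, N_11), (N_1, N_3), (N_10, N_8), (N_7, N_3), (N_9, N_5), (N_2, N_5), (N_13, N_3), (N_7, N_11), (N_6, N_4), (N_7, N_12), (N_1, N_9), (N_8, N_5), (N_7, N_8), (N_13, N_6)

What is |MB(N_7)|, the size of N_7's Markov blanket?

Children of N_7: N_3, N_4, N_5, N_8, N_11, N_12, N_13.
Pa(N_7) = {N_10}.
Other parents of N_7's children:
  N_8 also has parents N_1, N_10.
  N_11's other parent is N_10.
  parents(N_13) \ {N_7} = {N_1}.
  parents(N_12) \ {N_7} = {N_13}.
  N_3 also has parents N_1, N_2, N_13.
  N_5 also has parents N_2, N_8, N_9, N_10, N_11, N_12.
  parents(N_4) \ {N_7} = {N_1, N_6, N_9, N_10}.
MB(N_7) = {N_1, N_2, N_3, N_4, N_5, N_6, N_8, N_9, N_10, N_11, N_12, N_13}, which has 12 nodes.

12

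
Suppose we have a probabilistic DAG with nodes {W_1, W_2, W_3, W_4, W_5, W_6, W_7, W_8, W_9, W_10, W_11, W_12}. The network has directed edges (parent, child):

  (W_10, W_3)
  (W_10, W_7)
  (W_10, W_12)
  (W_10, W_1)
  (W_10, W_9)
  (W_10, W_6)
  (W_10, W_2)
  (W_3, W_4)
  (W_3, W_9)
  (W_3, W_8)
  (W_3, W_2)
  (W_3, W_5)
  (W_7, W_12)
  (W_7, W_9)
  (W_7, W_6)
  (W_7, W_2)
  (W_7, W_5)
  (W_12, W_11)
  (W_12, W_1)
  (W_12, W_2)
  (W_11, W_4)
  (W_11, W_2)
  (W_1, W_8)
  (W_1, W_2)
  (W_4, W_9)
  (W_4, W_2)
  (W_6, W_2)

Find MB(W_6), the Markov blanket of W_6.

{W_1, W_2, W_3, W_4, W_7, W_10, W_11, W_12}

W_6 has parents W_7, W_10.
Ch(W_6) = {W_2}.
Other parents of W_6's children:
  W_2 also has parents W_1, W_3, W_4, W_7, W_10, W_11, W_12.
Taking the union gives {W_1, W_2, W_3, W_4, W_7, W_10, W_11, W_12}.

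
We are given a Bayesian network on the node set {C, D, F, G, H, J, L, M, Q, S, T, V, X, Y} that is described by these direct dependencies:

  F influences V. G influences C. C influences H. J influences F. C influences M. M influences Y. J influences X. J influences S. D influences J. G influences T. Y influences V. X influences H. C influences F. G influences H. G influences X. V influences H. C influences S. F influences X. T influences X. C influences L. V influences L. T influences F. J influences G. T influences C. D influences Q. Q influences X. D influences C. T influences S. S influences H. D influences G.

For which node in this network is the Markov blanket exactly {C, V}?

L

The target node must have every member of {C, V} as a parent, child, or co-parent, and no others.
Parents of L: C, V; children: none; co-parents: none.
These exactly cover the given set, so the node is L.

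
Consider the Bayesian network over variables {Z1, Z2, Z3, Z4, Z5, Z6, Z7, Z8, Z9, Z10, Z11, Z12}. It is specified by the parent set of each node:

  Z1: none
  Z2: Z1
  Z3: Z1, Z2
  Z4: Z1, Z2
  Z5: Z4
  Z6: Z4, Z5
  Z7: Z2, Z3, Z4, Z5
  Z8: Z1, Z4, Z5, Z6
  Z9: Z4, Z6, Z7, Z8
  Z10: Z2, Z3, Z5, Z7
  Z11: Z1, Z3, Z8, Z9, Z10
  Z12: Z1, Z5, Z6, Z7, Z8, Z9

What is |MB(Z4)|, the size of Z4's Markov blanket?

Pa(Z4) = {Z1, Z2}.
Ch(Z4) = {Z5, Z6, Z7, Z8, Z9}.
Other parents of Z4's children:
  Z5: no additional parents.
  parents(Z6) \ {Z4} = {Z5}.
  Z7's other parents are Z2, Z3, Z5.
  parents(Z8) \ {Z4} = {Z1, Z5, Z6}.
  Z9's other parents are Z6, Z7, Z8.
MB(Z4) = {Z1, Z2, Z3, Z5, Z6, Z7, Z8, Z9}, which has 8 nodes.

8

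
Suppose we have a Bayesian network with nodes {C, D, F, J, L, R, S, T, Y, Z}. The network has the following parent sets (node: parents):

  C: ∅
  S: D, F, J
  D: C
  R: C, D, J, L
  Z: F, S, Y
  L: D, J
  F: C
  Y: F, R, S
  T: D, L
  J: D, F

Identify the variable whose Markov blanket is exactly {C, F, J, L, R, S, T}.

The target node must have every member of {C, F, J, L, R, S, T} as a parent, child, or co-parent, and no others.
Parents of D: C; children: J, L, R, S, T; co-parents: C, F, J, L.
These exactly cover the given set, so the node is D.

D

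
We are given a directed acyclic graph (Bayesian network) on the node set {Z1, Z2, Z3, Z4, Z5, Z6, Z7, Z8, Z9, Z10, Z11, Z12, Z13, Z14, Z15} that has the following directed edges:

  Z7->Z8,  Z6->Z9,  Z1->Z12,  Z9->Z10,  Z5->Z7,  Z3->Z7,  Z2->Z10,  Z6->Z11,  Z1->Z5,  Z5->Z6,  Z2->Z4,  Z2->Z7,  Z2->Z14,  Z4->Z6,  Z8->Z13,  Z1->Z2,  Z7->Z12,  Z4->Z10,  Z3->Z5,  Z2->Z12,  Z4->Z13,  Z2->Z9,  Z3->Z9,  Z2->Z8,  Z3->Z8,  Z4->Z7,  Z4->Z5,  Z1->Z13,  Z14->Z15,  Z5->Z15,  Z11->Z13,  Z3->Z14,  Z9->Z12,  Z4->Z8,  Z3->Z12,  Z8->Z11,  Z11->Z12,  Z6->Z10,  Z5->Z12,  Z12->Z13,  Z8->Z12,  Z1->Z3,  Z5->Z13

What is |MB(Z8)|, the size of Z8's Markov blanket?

11

Z8's children: Z11, Z12, Z13.
Parents of Z8: Z2, Z3, Z4, Z7.
Other parents of Z8's children:
  Z11's other parent is Z6.
  Z12's other parents are Z1, Z2, Z3, Z5, Z7, Z9, Z11.
  Z13's other parents are Z1, Z4, Z5, Z11, Z12.
MB(Z8) = {Z1, Z2, Z3, Z4, Z5, Z6, Z7, Z9, Z11, Z12, Z13}, which has 11 nodes.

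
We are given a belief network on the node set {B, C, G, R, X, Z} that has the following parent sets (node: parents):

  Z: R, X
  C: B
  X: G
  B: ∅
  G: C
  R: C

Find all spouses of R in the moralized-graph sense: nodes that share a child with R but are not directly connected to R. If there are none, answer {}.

Children of R: Z.
  Z: X
Excluding nodes already adjacent to R (C, Z), the co-parent-only contribution is {X}.

{X}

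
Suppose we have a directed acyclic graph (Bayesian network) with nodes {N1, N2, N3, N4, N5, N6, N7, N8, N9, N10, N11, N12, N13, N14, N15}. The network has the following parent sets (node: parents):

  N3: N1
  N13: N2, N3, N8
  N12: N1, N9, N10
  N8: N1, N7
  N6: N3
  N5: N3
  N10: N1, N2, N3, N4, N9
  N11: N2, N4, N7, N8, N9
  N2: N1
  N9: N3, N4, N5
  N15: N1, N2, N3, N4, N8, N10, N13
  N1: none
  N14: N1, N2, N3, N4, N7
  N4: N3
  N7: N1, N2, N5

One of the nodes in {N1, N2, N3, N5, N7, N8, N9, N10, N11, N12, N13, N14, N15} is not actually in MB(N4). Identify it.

N4's parents: N3.
Children of N4: N9, N10, N11, N14, N15.
Other parents of N4's children:
  N9: N3, N5
  N10: N1, N2, N3, N9
  N11: N2, N7, N8, N9
  N14: N1, N2, N3, N7
  N15: N1, N2, N3, N8, N10, N13
MB(N4) = {N1, N2, N3, N5, N7, N8, N9, N10, N11, N13, N14, N15}.
N12 is neither a parent, child, nor co-parent of N4, so it does not belong.

N12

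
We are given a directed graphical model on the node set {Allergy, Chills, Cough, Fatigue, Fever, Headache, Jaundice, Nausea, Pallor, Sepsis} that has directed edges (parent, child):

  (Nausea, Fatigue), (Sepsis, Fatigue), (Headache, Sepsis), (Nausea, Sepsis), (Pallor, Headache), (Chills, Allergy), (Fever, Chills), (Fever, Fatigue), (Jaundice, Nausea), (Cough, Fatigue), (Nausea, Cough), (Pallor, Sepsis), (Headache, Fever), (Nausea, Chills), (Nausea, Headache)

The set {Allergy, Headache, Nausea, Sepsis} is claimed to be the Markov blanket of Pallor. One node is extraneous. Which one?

Allergy

Parents of Pallor: none.
Pallor's children: Headache, Sepsis.
Other parents of Pallor's children:
  Headache's other parent is Nausea.
  parents(Sepsis) \ {Pallor} = {Headache, Nausea}.
MB(Pallor) = {Headache, Nausea, Sepsis}.
Allergy is neither a parent, child, nor co-parent of Pallor, so it does not belong.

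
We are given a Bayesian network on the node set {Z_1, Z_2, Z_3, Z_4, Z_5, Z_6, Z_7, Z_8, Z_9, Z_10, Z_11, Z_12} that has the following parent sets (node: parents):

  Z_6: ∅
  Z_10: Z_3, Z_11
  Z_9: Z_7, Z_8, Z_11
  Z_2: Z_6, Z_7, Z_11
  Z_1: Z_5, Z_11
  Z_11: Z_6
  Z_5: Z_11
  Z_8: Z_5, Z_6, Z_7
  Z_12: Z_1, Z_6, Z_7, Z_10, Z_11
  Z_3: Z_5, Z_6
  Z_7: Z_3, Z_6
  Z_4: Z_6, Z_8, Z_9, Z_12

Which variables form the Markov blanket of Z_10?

Z_10 has child Z_12.
Z_10 has parents Z_3, Z_11.
Parents of each child, excluding Z_10:
  Z_12's other parents are Z_1, Z_6, Z_7, Z_11.
MB(Z_10) = {Z_1, Z_3, Z_6, Z_7, Z_11, Z_12}.

{Z_1, Z_3, Z_6, Z_7, Z_11, Z_12}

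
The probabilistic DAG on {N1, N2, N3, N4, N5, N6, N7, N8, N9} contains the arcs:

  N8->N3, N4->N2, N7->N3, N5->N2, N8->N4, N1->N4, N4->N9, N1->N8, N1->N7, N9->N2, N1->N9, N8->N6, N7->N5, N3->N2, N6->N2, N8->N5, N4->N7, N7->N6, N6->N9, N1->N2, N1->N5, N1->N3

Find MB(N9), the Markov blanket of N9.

Parents of N9: N1, N4, N6.
Children of N9: N2.
Co-parents of N9 (other parents of its children):
  N2's other parents are N1, N3, N4, N5, N6.
MB(N9) = {N1, N2, N3, N4, N5, N6}.

{N1, N2, N3, N4, N5, N6}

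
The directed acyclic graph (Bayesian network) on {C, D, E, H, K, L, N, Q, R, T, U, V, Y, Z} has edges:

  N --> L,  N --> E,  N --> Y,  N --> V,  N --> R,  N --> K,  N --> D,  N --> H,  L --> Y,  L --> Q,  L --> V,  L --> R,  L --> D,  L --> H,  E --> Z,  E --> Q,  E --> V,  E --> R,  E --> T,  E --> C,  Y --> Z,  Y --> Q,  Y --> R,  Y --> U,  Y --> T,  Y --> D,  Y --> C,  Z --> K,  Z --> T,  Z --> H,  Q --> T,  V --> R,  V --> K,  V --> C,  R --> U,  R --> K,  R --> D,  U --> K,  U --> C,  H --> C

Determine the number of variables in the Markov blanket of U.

9

The Markov blanket of a node is its parents, its children, and the other parents of its children.
Children of U: C, K.
Parents of U: R, Y.
Co-parents of U (other parents of its children):
  K's other parents are N, R, V, Z.
  C also has parents E, H, V, Y.
MB(U) = {C, E, H, K, N, R, V, Y, Z}, which has 9 nodes.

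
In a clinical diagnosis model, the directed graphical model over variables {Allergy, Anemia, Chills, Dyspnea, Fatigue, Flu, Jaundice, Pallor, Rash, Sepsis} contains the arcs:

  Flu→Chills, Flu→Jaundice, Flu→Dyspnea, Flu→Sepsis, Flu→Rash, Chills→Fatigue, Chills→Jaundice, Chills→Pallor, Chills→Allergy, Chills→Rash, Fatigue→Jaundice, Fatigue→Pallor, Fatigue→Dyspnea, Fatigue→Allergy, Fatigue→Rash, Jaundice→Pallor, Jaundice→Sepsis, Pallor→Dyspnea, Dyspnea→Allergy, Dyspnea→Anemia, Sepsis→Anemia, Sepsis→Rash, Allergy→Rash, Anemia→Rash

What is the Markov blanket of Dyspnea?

{Allergy, Anemia, Chills, Fatigue, Flu, Pallor, Sepsis}

Recall MB(v) = parents ∪ children ∪ spouses, where spouses are the other parents of v's children.
Ch(Dyspnea) = {Allergy, Anemia}.
Parents of Dyspnea: Fatigue, Flu, Pallor.
For each child, the remaining parents (spouses of Dyspnea):
  Allergy also has parents Chills, Fatigue.
  Anemia's other parent is Sepsis.
MB(Dyspnea) = {Allergy, Anemia, Chills, Fatigue, Flu, Pallor, Sepsis}.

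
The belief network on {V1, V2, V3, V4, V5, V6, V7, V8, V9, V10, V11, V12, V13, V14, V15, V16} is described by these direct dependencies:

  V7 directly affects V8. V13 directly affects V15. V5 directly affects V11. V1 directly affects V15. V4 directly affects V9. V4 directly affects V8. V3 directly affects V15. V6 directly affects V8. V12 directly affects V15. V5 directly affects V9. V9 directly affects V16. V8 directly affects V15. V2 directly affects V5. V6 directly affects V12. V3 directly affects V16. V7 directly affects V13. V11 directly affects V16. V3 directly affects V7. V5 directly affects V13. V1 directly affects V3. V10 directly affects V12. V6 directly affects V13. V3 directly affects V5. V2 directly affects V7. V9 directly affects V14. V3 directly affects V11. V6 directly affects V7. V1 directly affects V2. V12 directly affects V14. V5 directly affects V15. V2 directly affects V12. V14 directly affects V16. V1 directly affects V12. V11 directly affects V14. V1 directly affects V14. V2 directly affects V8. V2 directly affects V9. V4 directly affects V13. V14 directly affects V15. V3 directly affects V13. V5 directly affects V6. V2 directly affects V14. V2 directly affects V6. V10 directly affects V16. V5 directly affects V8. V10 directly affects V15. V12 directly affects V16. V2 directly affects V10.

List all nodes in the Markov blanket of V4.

V4's parents: none.
Ch(V4) = {V8, V9, V13}.
Other parents of V4's children:
  parents(V8) \ {V4} = {V2, V5, V6, V7}.
  V9 also has parents V2, V5.
  parents(V13) \ {V4} = {V3, V5, V6, V7}.
MB(V4) = {V2, V3, V5, V6, V7, V8, V9, V13}.

{V2, V3, V5, V6, V7, V8, V9, V13}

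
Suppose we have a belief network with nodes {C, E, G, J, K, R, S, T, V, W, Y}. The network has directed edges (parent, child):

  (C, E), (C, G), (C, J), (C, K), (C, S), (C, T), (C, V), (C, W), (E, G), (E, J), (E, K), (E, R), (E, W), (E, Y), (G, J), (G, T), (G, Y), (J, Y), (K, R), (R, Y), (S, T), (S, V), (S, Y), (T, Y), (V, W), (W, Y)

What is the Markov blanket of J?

{C, E, G, R, S, T, W, Y}

By definition, MB(J) is built from J's parents, J's children, and the co-parents of J.
Pa(J) = {C, E, G}.
J's children: Y.
Other parents of J's children:
  Y also has parents E, G, R, S, T, W.
MB(J) = {C, E, G, R, S, T, W, Y}.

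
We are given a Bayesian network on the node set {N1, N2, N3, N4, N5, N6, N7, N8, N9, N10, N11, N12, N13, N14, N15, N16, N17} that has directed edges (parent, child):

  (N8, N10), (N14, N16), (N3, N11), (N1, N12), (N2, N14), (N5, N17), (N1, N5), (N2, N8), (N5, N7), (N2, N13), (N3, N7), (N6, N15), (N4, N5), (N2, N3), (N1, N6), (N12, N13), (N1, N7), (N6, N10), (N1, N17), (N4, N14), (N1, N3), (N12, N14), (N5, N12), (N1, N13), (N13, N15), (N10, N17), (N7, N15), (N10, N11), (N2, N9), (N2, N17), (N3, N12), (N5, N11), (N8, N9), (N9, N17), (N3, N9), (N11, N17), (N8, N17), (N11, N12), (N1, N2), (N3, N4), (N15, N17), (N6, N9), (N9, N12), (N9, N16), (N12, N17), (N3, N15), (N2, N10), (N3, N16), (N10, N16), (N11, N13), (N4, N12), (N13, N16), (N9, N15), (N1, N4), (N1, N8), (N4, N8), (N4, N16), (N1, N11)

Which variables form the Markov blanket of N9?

{N1, N2, N3, N4, N5, N6, N7, N8, N10, N11, N12, N13, N14, N15, N16, N17}

The Markov blanket of a node is its parents, its children, and the other parents of its children.
N9 has parents N2, N3, N6, N8.
Ch(N9) = {N12, N15, N16, N17}.
Co-parents of N9 (other parents of its children):
  N12's other parents are N1, N3, N4, N5, N11.
  parents(N15) \ {N9} = {N3, N6, N7, N13}.
  N16's other parents are N3, N4, N10, N13, N14.
  N17's other parents are N1, N2, N5, N8, N10, N11, N12, N15.
Taking the union gives {N1, N2, N3, N4, N5, N6, N7, N8, N10, N11, N12, N13, N14, N15, N16, N17}.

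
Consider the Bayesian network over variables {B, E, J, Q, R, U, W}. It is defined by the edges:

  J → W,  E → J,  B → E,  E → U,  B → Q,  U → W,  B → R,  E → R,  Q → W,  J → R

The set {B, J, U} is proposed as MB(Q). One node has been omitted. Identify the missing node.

W

The Markov blanket of a node is its parents, its children, and the other parents of its children.
Parents of Q: B.
Ch(Q) = {W}.
For each child, the remaining parents (spouses of Q):
  W also has parents J, U.
MB(Q) = {B, J, U, W}.
Comparing with the claimed set, W is missing.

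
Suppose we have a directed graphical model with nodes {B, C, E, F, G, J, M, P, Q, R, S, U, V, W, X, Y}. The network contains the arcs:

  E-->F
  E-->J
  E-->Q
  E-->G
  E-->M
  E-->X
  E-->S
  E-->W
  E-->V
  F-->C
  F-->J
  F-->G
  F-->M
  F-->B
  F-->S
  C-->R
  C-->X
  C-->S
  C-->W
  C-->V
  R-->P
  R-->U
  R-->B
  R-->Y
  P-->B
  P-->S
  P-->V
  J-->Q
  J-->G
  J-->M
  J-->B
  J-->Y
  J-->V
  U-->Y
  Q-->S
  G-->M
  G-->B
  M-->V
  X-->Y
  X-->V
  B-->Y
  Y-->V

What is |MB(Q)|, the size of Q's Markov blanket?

6

Q has child S.
Q's parents: E, J.
Other parents of Q's children:
  S: C, E, F, P
MB(Q) = {C, E, F, J, P, S}, which has 6 nodes.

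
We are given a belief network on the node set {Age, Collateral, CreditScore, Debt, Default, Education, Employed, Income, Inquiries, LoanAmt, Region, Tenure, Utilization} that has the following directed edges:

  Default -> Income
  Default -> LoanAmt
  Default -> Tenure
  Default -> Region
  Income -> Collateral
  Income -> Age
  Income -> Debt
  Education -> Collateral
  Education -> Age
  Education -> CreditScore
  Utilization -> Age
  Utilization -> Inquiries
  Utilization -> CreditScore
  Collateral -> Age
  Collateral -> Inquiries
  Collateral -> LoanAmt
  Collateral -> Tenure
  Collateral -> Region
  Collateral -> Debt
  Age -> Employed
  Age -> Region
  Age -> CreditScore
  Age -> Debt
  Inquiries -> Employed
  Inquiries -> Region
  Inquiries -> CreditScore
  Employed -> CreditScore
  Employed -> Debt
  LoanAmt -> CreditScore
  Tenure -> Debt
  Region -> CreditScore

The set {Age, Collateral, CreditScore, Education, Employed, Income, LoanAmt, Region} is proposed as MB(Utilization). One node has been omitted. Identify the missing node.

Inquiries

Parents of Utilization: none.
Ch(Utilization) = {Age, CreditScore, Inquiries}.
For each child, the remaining parents (spouses of Utilization):
  Age: Collateral, Education, Income
  Inquiries: Collateral
  CreditScore: Age, Education, Employed, Inquiries, LoanAmt, Region
MB(Utilization) = {Age, Collateral, CreditScore, Education, Employed, Income, Inquiries, LoanAmt, Region}.
Comparing with the claimed set, Inquiries is missing.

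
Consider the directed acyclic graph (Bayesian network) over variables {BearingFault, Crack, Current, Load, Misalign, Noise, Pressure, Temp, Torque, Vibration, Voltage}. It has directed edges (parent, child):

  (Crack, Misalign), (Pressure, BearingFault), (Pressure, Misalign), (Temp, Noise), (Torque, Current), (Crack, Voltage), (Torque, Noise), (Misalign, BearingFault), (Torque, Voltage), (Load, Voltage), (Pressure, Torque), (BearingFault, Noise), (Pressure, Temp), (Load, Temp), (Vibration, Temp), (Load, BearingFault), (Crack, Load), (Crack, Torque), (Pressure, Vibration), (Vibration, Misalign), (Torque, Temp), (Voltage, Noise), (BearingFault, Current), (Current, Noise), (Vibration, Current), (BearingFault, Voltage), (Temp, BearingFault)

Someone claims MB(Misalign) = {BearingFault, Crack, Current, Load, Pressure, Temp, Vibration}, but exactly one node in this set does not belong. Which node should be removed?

Current

Pa(Misalign) = {Crack, Pressure, Vibration}.
Ch(Misalign) = {BearingFault}.
Co-parents of Misalign (other parents of its children):
  parents(BearingFault) \ {Misalign} = {Load, Pressure, Temp}.
MB(Misalign) = {BearingFault, Crack, Load, Pressure, Temp, Vibration}.
Current is neither a parent, child, nor co-parent of Misalign, so it does not belong.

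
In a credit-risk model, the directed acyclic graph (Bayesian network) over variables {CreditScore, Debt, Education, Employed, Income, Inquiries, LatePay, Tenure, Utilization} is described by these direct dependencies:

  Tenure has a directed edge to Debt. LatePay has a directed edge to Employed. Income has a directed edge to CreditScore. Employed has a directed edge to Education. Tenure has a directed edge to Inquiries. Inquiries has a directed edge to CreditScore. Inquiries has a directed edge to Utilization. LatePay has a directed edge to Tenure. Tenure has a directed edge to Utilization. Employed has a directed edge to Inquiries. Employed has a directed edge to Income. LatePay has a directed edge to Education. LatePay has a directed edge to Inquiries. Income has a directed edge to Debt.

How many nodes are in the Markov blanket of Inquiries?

Recall MB(v) = parents ∪ children ∪ spouses, where spouses are the other parents of v's children.
Parents of Inquiries: Employed, LatePay, Tenure.
Ch(Inquiries) = {CreditScore, Utilization}.
Other parents of Inquiries's children:
  Utilization: Tenure
  CreditScore: Income
MB(Inquiries) = {CreditScore, Employed, Income, LatePay, Tenure, Utilization}, which has 6 nodes.

6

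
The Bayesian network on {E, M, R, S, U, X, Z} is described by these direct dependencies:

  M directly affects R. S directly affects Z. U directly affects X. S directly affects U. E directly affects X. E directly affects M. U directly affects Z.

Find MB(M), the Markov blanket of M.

{E, R}

By definition, MB(M) is built from M's parents, M's children, and the co-parents of M.
M's parents: E.
M's children: R.
For each child, the remaining parents (spouses of M):
  R has no other parent.
So the Markov blanket of M is {E, R}.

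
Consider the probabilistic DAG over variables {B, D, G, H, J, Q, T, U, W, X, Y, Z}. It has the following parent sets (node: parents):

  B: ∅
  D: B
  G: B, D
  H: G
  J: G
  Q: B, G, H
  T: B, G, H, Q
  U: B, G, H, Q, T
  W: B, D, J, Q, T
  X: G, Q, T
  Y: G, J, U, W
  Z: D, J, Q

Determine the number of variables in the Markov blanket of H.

5

Parents of H: G.
H's children: Q, T, U.
Co-parents of H (other parents of its children):
  Q also has parents B, G.
  T also has parents B, G, Q.
  U also has parents B, G, Q, T.
MB(H) = {B, G, Q, T, U}, which has 5 nodes.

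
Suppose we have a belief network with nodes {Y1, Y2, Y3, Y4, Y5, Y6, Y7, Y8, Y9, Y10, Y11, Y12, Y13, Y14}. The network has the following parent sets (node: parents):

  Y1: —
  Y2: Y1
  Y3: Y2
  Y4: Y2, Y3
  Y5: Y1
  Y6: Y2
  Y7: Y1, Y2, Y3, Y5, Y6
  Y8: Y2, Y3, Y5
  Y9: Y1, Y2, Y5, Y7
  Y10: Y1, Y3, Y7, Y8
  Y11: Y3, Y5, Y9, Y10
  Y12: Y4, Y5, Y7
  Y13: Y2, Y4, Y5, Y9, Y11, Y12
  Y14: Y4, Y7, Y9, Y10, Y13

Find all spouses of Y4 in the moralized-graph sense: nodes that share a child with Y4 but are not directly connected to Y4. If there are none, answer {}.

Children of Y4: Y12, Y13, Y14.
  Y12: Y5, Y7
  Y13: Y2, Y5, Y9, Y11, Y12
  Y14: Y7, Y9, Y10, Y13
Excluding nodes already adjacent to Y4 (Y2, Y3, Y12, Y13, Y14), the co-parent-only contribution is {Y5, Y7, Y9, Y10, Y11}.

{Y5, Y7, Y9, Y10, Y11}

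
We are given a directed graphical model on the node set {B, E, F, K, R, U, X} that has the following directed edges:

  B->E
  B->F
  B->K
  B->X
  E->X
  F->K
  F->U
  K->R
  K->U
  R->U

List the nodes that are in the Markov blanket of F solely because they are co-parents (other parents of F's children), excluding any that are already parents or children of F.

Children of F: K, U.
  K's other parent is B.
  parents(U) \ {F} = {K, R}.
Excluding nodes already adjacent to F (B, K, U), the co-parent-only contribution is {R}.

{R}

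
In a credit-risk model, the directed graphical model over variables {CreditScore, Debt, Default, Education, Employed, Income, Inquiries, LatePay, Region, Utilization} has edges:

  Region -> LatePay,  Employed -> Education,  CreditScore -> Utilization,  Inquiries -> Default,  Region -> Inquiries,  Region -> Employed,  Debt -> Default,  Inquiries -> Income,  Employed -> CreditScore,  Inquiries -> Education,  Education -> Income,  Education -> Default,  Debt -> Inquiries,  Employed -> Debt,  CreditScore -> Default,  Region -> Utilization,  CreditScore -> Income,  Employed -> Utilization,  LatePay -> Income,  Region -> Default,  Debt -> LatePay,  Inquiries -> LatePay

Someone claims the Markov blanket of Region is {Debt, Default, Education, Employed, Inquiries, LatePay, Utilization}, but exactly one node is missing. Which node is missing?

CreditScore

The Markov blanket of a node is its parents, its children, and the other parents of its children.
Region's children: Default, Employed, Inquiries, LatePay, Utilization.
Pa(Region) = {}.
Parents of each child, excluding Region:
  Employed: —
  Inquiries: Debt
  Utilization: CreditScore, Employed
  LatePay: Debt, Inquiries
  Default: CreditScore, Debt, Education, Inquiries
MB(Region) = {CreditScore, Debt, Default, Education, Employed, Inquiries, LatePay, Utilization}.
Comparing with the claimed set, CreditScore is missing.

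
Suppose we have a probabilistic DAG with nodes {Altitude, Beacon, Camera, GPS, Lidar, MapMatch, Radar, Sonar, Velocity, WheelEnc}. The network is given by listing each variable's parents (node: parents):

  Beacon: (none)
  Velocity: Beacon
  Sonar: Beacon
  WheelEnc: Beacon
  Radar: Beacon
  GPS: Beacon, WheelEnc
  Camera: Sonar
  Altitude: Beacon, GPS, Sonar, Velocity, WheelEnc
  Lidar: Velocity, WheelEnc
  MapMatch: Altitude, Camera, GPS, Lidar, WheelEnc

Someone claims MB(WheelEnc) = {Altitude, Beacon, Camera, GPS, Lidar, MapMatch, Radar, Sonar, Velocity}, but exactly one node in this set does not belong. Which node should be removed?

Radar

By definition, MB(WheelEnc) is built from WheelEnc's parents, WheelEnc's children, and the co-parents of WheelEnc.
WheelEnc has parent Beacon.
Children of WheelEnc: Altitude, GPS, Lidar, MapMatch.
Co-parents of WheelEnc (other parents of its children):
  GPS: Beacon
  Altitude: Beacon, GPS, Sonar, Velocity
  Lidar: Velocity
  MapMatch: Altitude, Camera, GPS, Lidar
MB(WheelEnc) = {Altitude, Beacon, Camera, GPS, Lidar, MapMatch, Sonar, Velocity}.
Radar is neither a parent, child, nor co-parent of WheelEnc, so it does not belong.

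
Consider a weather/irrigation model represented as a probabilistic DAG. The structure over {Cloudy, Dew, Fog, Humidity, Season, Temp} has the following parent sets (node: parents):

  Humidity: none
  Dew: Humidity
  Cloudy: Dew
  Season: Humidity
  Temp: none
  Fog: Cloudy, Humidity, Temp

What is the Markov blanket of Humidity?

Recall MB(v) = parents ∪ children ∪ spouses, where spouses are the other parents of v's children.
Ch(Humidity) = {Dew, Fog, Season}.
Parents of Humidity: none.
Other parents of Humidity's children:
  Dew: no additional parents.
  Season: no additional parents.
  Fog's other parents are Cloudy, Temp.
MB(Humidity) = {Cloudy, Dew, Fog, Season, Temp}.

{Cloudy, Dew, Fog, Season, Temp}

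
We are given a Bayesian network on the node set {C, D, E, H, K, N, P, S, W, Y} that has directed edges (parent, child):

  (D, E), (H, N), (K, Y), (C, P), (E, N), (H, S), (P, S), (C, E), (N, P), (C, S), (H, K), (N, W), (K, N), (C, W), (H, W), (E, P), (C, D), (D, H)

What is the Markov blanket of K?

K's parents: H.
K has children N, Y.
Co-parents of K (other parents of its children):
  N's other parents are E, H.
  Y: no additional parents.
Taking the union gives {E, H, N, Y}.

{E, H, N, Y}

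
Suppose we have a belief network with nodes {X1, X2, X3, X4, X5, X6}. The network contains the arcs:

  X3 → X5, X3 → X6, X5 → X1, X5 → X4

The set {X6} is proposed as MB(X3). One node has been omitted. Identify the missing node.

A node's Markov blanket = Pa ∪ Ch ∪ (parents of Ch other than the node itself).
X3 has no parents.
Children of X3: X5, X6.
Parents of each child, excluding X3:
  X5: —
  X6: —
MB(X3) = {X5, X6}.
Comparing with the claimed set, X5 is missing.

X5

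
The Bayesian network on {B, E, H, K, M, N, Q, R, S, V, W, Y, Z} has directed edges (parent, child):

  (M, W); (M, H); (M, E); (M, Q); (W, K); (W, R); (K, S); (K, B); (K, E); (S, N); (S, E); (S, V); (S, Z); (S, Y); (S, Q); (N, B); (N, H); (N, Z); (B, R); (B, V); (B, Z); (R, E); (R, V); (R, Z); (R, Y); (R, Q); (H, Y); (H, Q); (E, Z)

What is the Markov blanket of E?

{B, K, M, N, R, S, Z}

Parents of E: K, M, R, S.
E's children: Z.
Parents of each child, excluding E:
  Z: B, N, R, S
Taking the union gives {B, K, M, N, R, S, Z}.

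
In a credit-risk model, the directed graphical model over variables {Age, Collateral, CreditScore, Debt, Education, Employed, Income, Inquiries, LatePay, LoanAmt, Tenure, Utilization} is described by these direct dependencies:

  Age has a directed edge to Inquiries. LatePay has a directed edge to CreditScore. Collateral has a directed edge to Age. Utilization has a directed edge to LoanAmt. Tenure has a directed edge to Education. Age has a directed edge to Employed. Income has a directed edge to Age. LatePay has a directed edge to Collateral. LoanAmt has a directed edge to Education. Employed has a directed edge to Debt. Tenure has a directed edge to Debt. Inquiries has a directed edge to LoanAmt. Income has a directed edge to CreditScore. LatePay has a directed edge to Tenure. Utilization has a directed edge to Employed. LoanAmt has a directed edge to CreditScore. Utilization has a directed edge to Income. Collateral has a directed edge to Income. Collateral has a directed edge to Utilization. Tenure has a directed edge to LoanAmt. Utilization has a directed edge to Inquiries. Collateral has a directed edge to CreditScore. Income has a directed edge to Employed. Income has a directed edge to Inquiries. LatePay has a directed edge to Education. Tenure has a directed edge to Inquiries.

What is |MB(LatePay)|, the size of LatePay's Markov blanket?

Pa(LatePay) = {}.
Children of LatePay: Collateral, CreditScore, Education, Tenure.
Co-parents of LatePay (other parents of its children):
  Collateral: —
  Tenure: —
  CreditScore: Collateral, Income, LoanAmt
  Education: LoanAmt, Tenure
MB(LatePay) = {Collateral, CreditScore, Education, Income, LoanAmt, Tenure}, which has 6 nodes.

6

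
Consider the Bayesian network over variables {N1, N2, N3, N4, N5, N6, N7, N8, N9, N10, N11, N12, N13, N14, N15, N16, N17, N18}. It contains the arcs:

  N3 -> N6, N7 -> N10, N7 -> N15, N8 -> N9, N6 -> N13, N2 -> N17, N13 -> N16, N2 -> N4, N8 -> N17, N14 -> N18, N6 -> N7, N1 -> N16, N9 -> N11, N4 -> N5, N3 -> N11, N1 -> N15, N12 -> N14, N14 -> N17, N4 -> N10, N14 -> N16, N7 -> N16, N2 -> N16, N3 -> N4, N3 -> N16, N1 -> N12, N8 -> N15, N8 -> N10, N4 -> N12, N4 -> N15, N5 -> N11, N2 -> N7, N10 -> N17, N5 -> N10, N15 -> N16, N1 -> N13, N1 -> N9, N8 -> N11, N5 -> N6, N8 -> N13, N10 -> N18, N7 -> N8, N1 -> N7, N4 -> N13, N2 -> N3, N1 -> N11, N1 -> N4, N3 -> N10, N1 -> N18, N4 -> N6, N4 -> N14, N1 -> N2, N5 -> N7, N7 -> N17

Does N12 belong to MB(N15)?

Recall MB(v) = parents ∪ children ∪ spouses, where spouses are the other parents of v's children.
N15 has parents N1, N4, N7, N8.
N15 has child N16.
Co-parents of N15 (other parents of its children):
  parents(N16) \ {N15} = {N1, N2, N3, N7, N13, N14}.
MB(N15) = {N1, N2, N3, N4, N7, N8, N13, N14, N16}; N12 is not in this set.

No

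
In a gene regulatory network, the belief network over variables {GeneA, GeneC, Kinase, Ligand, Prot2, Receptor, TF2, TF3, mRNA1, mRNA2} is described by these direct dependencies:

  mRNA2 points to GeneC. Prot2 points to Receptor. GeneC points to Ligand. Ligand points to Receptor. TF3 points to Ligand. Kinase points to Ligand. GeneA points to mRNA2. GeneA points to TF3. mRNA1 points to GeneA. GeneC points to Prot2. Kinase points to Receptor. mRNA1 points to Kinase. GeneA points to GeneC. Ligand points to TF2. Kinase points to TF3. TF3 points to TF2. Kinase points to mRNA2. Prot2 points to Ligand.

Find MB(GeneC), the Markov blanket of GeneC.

GeneC has children Ligand, Prot2.
GeneC has parents GeneA, mRNA2.
Parents of each child, excluding GeneC:
  Prot2: no additional parents.
  Ligand's other parents are Kinase, Prot2, TF3.
MB(GeneC) = {GeneA, Kinase, Ligand, Prot2, TF3, mRNA2}.

{GeneA, Kinase, Ligand, Prot2, TF3, mRNA2}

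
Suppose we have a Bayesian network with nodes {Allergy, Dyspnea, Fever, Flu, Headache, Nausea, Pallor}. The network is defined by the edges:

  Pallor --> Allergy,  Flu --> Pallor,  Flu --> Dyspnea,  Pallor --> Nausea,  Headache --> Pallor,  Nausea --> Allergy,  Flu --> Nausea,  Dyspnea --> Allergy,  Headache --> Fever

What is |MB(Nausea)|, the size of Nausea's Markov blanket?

Nausea's parents: Flu, Pallor.
Ch(Nausea) = {Allergy}.
Co-parents of Nausea (other parents of its children):
  Allergy also has parents Dyspnea, Pallor.
MB(Nausea) = {Allergy, Dyspnea, Flu, Pallor}, which has 4 nodes.

4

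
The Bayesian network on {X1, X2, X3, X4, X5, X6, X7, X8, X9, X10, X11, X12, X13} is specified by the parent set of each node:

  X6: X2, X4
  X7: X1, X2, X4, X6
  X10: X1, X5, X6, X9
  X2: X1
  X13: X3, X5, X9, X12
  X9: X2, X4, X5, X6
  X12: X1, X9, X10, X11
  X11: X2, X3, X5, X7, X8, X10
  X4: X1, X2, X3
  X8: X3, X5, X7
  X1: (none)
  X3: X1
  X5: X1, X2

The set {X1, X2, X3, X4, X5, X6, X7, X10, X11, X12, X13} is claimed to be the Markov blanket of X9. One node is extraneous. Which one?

A node's Markov blanket = Pa ∪ Ch ∪ (parents of Ch other than the node itself).
Pa(X9) = {X2, X4, X5, X6}.
Children of X9: X10, X12, X13.
For each child, the remaining parents (spouses of X9):
  X10: X1, X5, X6
  X12: X1, X10, X11
  X13: X3, X5, X12
MB(X9) = {X1, X2, X3, X4, X5, X6, X10, X11, X12, X13}.
X7 is neither a parent, child, nor co-parent of X9, so it does not belong.

X7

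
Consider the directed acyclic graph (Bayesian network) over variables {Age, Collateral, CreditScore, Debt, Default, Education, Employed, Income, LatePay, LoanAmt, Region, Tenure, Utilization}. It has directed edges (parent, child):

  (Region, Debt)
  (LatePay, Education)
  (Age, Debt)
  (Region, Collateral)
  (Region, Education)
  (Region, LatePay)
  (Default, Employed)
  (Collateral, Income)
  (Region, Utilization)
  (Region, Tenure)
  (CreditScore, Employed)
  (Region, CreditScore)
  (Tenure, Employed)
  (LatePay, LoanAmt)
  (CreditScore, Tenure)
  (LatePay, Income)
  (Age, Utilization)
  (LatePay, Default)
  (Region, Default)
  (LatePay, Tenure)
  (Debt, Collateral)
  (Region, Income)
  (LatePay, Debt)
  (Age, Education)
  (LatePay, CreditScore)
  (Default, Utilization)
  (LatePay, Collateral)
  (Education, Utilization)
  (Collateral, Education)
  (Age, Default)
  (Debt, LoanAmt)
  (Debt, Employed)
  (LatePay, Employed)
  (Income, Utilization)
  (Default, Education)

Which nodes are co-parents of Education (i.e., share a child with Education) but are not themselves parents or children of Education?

Children of Education: Utilization.
  Utilization: Age, Default, Income, Region
Excluding nodes already adjacent to Education (Age, Collateral, Default, LatePay, Region, Utilization), the co-parent-only contribution is {Income}.

{Income}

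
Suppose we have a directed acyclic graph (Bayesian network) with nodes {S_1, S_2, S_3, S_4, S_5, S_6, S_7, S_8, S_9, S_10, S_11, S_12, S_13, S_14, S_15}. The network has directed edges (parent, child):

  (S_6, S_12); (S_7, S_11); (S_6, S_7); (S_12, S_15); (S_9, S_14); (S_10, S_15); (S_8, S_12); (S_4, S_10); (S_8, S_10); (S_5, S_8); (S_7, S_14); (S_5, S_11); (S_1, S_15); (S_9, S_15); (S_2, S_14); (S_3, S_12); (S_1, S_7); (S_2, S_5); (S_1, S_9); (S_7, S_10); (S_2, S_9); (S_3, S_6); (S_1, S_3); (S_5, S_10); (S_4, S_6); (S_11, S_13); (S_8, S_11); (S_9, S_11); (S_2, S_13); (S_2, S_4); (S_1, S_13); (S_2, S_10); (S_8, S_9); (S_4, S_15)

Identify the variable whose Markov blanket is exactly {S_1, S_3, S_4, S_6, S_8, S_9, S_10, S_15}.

The target node must have every member of {S_1, S_3, S_4, S_6, S_8, S_9, S_10, S_15} as a parent, child, or co-parent, and no others.
Parents of S_12: S_3, S_6, S_8; children: S_15; co-parents: S_1, S_4, S_9, S_10.
These exactly cover the given set, so the node is S_12.

S_12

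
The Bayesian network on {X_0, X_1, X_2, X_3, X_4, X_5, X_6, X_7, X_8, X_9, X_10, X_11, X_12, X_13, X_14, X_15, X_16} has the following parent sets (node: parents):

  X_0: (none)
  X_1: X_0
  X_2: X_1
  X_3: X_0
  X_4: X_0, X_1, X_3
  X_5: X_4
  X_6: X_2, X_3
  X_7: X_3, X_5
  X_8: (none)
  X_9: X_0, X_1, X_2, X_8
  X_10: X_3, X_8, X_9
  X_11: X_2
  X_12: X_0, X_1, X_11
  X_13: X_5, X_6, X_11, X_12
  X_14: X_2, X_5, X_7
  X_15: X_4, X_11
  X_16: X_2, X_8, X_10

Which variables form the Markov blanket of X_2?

Recall MB(v) = parents ∪ children ∪ spouses, where spouses are the other parents of v's children.
X_2 has children X_6, X_9, X_11, X_14, X_16.
X_2 has parent X_1.
For each child, the remaining parents (spouses of X_2):
  parents(X_6) \ {X_2} = {X_3}.
  parents(X_9) \ {X_2} = {X_0, X_1, X_8}.
  X_11 has no other parent.
  X_14 also has parents X_5, X_7.
  X_16 also has parents X_8, X_10.
Union: {X_1} ∪ {X_6, X_9, X_11, X_14, X_16} ∪ {X_0, X_1, X_3, X_5, X_7, X_8, X_10} = {X_0, X_1, X_3, X_5, X_6, X_7, X_8, X_9, X_10, X_11, X_14, X_16}.

{X_0, X_1, X_3, X_5, X_6, X_7, X_8, X_9, X_10, X_11, X_14, X_16}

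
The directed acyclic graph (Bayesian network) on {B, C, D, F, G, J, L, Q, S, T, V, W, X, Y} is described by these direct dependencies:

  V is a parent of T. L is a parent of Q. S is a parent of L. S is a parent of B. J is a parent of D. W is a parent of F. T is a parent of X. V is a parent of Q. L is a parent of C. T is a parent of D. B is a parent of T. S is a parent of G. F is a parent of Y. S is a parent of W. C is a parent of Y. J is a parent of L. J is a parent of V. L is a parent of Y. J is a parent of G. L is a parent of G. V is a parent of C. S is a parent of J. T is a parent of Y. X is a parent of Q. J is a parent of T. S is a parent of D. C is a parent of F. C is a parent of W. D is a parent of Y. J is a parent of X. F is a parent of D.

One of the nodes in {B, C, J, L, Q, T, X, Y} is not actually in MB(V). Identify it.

Y

V's children: C, Q, T.
V has parent J.
Co-parents of V (other parents of its children):
  C: L
  T: B, J
  Q: L, X
MB(V) = {B, C, J, L, Q, T, X}.
Y is neither a parent, child, nor co-parent of V, so it does not belong.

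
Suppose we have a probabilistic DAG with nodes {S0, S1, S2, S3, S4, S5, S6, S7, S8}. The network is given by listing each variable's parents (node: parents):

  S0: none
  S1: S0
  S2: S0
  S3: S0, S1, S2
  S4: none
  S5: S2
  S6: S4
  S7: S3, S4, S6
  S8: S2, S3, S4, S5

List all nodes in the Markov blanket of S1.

S1 has child S3.
S1 has parent S0.
Co-parents of S1 (other parents of its children):
  parents(S3) \ {S1} = {S0, S2}.
Taking the union gives {S0, S2, S3}.

{S0, S2, S3}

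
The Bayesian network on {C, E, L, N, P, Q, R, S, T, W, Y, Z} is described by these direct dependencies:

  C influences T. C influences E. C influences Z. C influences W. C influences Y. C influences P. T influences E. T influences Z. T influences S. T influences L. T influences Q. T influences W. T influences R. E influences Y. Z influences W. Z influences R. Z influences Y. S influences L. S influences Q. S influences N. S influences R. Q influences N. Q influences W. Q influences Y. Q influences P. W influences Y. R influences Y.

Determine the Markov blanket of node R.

{C, E, Q, S, T, W, Y, Z}

R's parents: S, T, Z.
Ch(R) = {Y}.
Parents of each child, excluding R:
  Y's other parents are C, E, Q, W, Z.
So the Markov blanket of R is {C, E, Q, S, T, W, Y, Z}.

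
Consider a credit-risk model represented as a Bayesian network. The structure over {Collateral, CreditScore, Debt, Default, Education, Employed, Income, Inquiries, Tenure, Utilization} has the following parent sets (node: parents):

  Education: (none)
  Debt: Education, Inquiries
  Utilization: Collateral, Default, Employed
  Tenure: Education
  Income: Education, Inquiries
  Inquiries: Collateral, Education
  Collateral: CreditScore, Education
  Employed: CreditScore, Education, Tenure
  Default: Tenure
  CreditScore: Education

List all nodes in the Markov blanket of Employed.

Parents of Employed: CreditScore, Education, Tenure.
Employed has child Utilization.
Parents of each child, excluding Employed:
  Utilization's other parents are Collateral, Default.
So the Markov blanket of Employed is {Collateral, CreditScore, Default, Education, Tenure, Utilization}.

{Collateral, CreditScore, Default, Education, Tenure, Utilization}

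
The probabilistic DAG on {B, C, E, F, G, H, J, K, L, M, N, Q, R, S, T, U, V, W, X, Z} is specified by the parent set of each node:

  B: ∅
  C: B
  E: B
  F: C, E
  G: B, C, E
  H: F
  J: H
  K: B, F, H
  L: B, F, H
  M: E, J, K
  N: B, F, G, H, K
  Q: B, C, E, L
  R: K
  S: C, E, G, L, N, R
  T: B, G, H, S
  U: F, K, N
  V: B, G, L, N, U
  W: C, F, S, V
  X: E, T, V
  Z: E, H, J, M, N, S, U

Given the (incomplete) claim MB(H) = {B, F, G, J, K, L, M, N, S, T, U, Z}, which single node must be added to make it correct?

Recall MB(v) = parents ∪ children ∪ spouses, where spouses are the other parents of v's children.
H has parent F.
H's children: J, K, L, N, T, Z.
Co-parents of H (other parents of its children):
  J has no other parent.
  K also has parents B, F.
  L also has parents B, F.
  parents(N) \ {H} = {B, F, G, K}.
  T's other parents are B, G, S.
  parents(Z) \ {H} = {E, J, M, N, S, U}.
MB(H) = {B, E, F, G, J, K, L, M, N, S, T, U, Z}.
Comparing with the claimed set, E is missing.

E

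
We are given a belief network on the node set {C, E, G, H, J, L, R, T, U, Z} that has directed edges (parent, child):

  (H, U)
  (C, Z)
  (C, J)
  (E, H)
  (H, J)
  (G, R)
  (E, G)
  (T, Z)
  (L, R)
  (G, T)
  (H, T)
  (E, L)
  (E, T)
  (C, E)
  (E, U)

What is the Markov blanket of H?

{C, E, G, J, T, U}

Parents of H: E.
Children of H: J, T, U.
Other parents of H's children:
  J also has parent C.
  T also has parents E, G.
  U's other parent is E.
MB(H) = {C, E, G, J, T, U}.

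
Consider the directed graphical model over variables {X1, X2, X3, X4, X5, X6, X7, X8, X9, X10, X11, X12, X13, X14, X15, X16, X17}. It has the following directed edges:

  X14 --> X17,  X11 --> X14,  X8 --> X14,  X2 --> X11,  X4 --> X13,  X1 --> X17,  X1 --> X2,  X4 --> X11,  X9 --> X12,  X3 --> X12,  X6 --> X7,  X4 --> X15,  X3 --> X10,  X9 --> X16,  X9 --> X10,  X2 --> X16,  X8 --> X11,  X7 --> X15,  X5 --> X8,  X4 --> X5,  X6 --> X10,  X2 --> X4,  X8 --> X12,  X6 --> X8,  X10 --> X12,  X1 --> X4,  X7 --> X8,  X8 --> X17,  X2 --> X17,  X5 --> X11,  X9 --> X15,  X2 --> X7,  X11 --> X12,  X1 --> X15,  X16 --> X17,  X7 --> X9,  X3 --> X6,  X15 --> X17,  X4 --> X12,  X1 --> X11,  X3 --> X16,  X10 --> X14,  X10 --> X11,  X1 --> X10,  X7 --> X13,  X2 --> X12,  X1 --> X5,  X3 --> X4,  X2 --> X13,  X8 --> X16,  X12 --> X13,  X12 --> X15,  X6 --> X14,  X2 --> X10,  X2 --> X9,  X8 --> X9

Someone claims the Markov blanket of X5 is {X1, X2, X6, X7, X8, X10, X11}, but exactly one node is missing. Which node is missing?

The Markov blanket of a node is its parents, its children, and the other parents of its children.
X5's parents: X1, X4.
X5's children: X8, X11.
Other parents of X5's children:
  parents(X8) \ {X5} = {X6, X7}.
  X11 also has parents X1, X2, X4, X8, X10.
MB(X5) = {X1, X2, X4, X6, X7, X8, X10, X11}.
Comparing with the claimed set, X4 is missing.

X4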